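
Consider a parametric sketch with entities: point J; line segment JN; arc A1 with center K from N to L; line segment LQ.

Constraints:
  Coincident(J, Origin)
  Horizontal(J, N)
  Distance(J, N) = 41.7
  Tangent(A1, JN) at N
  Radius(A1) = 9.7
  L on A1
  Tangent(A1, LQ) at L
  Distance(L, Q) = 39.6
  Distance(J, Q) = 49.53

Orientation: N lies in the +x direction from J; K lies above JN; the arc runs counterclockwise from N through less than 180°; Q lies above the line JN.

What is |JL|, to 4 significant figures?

51.36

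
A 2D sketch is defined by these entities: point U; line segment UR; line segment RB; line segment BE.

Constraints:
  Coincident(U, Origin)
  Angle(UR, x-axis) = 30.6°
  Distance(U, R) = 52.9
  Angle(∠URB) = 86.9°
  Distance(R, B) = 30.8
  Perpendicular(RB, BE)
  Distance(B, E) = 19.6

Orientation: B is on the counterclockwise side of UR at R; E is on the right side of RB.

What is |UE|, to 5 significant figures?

77.625

∠URB = 86.9°, so RB runs at 30.6° + (180° − 86.9°) = 123.70° from the x-axis; with |RB| = 30.8, B = R + 30.8·(cos 123.70°, sin 123.70°) = (28.444, 52.552). RB ⟂ BE; with |BE| = 19.6 on the right of RB, E = B + 19.6·(0.83195, 0.55484) = (44.750, 63.427). Then |UE| = |E − U| = 77.625.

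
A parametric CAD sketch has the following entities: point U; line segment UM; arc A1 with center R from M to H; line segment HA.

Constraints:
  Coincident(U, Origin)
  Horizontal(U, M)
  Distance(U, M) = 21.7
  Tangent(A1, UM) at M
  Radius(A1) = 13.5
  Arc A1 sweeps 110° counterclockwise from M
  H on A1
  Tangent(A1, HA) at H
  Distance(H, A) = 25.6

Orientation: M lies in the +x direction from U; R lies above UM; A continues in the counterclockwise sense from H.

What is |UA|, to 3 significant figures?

49.4

U is at the origin; UM is horizontal with |UM| = 21.7 and M on the +x side, so M = (21.7, 0.00). Tangency of A1 to UM means the radius RM is perpendicular to UM, so R = M + (0, 13.5) = (21.7, 13.5). On A1, M sits at bearing -90° from R; a 110° counterclockwise sweep puts H at bearing 20°, so H = R + 13.5·(cos 20°, sin 20°) = (34.4, 18.1). Since A1 is tangent to HA there, RH ⟂ HA, so HA runs along (−sin 20°, cos 20°); with |HA| = 25.6, A = (25.6, 42.2). Then |UA| = |A − U| = 49.4.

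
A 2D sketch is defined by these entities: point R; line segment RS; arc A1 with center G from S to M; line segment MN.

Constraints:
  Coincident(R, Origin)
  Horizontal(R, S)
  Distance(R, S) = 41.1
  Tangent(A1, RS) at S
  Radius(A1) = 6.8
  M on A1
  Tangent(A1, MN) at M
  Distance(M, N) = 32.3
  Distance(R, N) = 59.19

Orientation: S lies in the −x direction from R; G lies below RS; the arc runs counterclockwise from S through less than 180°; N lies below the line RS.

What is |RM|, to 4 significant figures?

48.45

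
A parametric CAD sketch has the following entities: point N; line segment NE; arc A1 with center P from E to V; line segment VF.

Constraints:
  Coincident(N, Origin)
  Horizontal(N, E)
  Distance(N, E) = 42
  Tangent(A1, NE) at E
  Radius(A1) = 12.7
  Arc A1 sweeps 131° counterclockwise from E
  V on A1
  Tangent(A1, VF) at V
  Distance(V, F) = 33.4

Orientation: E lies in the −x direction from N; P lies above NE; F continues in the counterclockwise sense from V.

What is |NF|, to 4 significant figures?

71.34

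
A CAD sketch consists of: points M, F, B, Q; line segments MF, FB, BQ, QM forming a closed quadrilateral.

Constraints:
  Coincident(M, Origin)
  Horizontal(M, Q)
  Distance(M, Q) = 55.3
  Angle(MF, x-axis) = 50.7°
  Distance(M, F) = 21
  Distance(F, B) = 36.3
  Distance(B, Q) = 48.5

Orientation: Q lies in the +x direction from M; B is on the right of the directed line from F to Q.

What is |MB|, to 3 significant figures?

22.9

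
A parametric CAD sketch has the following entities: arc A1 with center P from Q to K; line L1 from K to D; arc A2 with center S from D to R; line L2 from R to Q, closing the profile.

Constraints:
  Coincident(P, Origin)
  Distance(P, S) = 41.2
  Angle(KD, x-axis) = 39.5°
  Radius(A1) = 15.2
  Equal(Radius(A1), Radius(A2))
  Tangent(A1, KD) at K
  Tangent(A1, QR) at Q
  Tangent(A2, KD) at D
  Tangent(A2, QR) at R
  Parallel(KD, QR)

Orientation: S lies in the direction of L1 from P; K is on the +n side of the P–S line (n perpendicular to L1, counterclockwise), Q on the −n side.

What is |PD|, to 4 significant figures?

43.91

Tangency of A1 to both parallel lines with radius 15.2 puts K and Q at P ± 15.2·n: K = (-9.668, 11.73), Q = (9.668, -11.73). Equal radii place D and R the same way about S: D = S + 15.2·n = (22.12, 37.94), R = S − 15.2·n = (41.46, 14.48). Then |PD| = |D − P| = 43.91.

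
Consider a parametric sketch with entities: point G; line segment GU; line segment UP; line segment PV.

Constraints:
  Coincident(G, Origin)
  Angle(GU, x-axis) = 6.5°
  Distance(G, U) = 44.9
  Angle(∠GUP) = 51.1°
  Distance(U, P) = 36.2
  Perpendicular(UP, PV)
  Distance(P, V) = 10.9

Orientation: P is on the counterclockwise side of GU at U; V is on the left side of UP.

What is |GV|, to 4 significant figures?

25.34

G is at the origin; GU runs at 6.5° with length 44.9, so U = 44.9·(cos 6.5°, sin 6.5°) = (44.61, 5.083). ∠GUP = 51.1°, so UP runs at 6.5° + (180° − 51.1°) = 135.4° from the x-axis; with |UP| = 36.2, P = U + 36.2·(cos 135.4°, sin 135.4°) = (18.84, 30.50). UP is perpendicular to PV; with |PV| = 10.9 on the left of UP, V = P + 10.9·(-0.7022, -0.7120) = (11.18, 22.74). Then |GV| = |V − G| = 25.34.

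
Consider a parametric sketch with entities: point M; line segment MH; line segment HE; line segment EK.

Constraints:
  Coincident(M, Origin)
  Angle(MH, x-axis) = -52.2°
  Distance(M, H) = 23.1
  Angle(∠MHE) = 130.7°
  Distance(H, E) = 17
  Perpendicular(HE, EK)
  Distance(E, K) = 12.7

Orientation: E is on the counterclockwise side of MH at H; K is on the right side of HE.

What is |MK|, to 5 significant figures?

44.055

M is at the origin; MH runs at -52.2° with length 23.1, so H = 23.1·(cos -52.2°, sin -52.2°) = (14.158, -18.253). ∠MHE = 130.7°, so HE runs at -52.2° + (180° − 130.7°) = -2.9000° from the x-axis; with |HE| = 17.0, E = H + 17.0·(cos -2.9000°, sin -2.9000°) = (31.136, -19.113). The perpendicularity gives EK at right angles to HE; with |EK| = 12.7 on the right of HE, K = E + 12.7·(-0.050593, -0.99872) = (30.494, -31.796). Then |MK| = |K − M| = 44.055.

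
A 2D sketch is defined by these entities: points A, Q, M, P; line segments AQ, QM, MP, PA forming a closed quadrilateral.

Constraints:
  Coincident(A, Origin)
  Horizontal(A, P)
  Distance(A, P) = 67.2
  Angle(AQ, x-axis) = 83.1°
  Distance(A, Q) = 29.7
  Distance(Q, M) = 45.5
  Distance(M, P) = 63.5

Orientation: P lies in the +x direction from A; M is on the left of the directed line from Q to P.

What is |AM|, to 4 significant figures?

69.60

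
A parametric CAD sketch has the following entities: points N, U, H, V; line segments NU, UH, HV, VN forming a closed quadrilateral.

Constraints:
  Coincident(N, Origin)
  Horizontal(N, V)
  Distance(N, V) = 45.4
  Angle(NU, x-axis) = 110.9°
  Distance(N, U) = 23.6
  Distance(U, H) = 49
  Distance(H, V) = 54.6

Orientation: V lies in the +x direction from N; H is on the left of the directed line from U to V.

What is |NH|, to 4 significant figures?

60.40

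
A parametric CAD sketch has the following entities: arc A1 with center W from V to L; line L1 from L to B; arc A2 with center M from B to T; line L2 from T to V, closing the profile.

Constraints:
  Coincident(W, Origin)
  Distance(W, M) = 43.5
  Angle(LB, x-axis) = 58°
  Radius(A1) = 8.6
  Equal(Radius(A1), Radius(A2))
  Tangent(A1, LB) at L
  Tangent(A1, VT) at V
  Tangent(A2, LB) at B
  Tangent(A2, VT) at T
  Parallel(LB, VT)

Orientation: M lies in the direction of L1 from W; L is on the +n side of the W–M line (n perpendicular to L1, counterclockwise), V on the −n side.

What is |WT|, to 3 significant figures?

44.3

Tangency of A1 to both parallel lines with radius 8.6 puts L and V at W ± 8.6·n: L = (-7.29, 4.56), V = (7.29, -4.56). Equal radii place B and T the same way about M: B = M + 8.6·n = (15.8, 41.4), T = M − 8.6·n = (30.3, 32.3). Then |WT| = |T − W| = 44.3.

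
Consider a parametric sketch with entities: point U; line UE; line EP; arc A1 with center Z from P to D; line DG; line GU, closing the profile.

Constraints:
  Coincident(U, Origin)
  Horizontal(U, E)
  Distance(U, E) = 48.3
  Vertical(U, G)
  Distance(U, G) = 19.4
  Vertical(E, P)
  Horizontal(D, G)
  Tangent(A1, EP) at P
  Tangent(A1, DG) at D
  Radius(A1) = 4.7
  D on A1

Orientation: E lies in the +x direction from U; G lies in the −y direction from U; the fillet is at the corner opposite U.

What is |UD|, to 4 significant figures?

47.72

The virtual corner opposite U is at (48.30, -19.40). The tangent condition forces ZP to be normal to EP and A1 meets DG tangentially, so ZD is at right angles to DG, with radius 4.7, so the center Z sits 4.7 in from both sides at Z = (43.60, -14.70). That places the tangent points at P = (48.30, -14.70) on EP and D = (43.60, -19.40) on DG. Then |UD| = |D − U| = 47.72.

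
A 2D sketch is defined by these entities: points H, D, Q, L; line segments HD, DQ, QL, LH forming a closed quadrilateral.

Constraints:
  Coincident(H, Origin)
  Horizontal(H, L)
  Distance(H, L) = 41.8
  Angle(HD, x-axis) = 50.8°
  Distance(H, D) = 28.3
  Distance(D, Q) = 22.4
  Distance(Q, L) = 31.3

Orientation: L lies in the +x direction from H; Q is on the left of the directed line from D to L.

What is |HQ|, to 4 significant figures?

49.36

Checks: |DQ| = 22.40 ✓; |QL| = 31.30 ✓.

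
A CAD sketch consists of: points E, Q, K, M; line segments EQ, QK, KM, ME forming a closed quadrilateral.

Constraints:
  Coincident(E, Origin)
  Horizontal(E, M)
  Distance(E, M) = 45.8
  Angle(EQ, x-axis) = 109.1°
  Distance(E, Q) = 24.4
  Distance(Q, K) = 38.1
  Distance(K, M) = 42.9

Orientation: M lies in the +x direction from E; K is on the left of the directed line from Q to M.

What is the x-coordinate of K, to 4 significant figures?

26.85

E is at the origin; E and M share the same y with |EM| = 45.8 and M in +x, so M = (45.8, 0). EQ runs at 109.1° with |EQ| = 24.4, so Q = (-7.984, 23.06). K is determined by |QK| = 38.1 and |KM| = 42.9 together: it lies at the intersection of circle(Q, 38.1) and circle(M, 42.9). With |QM| = 58.52, the foot of the radical line on QM is 25.94 from Q and the perpendicular offset is √(38.1² − 25.94²) = 27.91. Taking the left-of-QM solution: K = (26.85, 38.49).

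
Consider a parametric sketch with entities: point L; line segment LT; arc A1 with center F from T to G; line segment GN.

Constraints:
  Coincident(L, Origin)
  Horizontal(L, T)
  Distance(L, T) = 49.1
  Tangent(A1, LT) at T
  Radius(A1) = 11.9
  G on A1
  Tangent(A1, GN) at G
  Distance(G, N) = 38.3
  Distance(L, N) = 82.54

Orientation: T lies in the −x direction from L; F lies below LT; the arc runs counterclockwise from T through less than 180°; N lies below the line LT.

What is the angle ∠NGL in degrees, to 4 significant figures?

109.2°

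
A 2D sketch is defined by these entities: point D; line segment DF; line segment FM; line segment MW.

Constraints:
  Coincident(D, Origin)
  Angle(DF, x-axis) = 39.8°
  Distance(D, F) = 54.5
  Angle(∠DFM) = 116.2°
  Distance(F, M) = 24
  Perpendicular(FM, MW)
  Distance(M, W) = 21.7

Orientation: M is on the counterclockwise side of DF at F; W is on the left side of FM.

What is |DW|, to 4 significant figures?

55.23

D is at the origin; DF runs at 39.8° with length 54.5, so F = 54.5·(cos 39.8°, sin 39.8°) = (41.87, 34.89). ∠DFM = 116.2°, so FM runs at 39.8° + (180° − 116.2°) = 103.6° from the x-axis; with |FM| = 24.0, M = F + 24.0·(cos 103.6°, sin 103.6°) = (36.23, 58.21). FM is perpendicular to MW; with |MW| = 21.7 on the left of FM, W = M + 21.7·(-0.9720, -0.2351) = (15.14, 53.11). Then |DW| = |W − D| = 55.23.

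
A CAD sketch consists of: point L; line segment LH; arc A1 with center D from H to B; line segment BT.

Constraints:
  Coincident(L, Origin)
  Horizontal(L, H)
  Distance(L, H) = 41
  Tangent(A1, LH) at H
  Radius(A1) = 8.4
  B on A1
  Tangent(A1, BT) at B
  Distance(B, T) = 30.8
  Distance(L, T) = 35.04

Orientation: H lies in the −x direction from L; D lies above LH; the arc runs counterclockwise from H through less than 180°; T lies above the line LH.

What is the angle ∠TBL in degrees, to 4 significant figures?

65.15°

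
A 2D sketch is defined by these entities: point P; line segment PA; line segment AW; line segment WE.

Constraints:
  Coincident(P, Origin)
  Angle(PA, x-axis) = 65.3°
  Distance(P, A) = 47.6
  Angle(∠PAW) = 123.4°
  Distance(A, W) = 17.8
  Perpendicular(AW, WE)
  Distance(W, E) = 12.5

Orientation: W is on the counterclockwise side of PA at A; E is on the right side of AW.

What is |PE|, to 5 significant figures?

68.302

P is at the origin; PA runs at 65.3° with length 47.6, so A = 47.6·(cos 65.3°, sin 65.3°) = (19.890, 43.245). ∠PAW = 123.4°, so AW runs at 65.3° + (180° − 123.4°) = 121.90° from the x-axis; with |AW| = 17.8, W = A + 17.8·(cos 121.90°, sin 121.90°) = (10.484, 58.357). AW is perpendicular to WE; with |WE| = 12.5 on the right of AW, E = W + 12.5·(0.84897, 0.52844) = (21.096, 64.962). Then |PE| = |E − P| = 68.302.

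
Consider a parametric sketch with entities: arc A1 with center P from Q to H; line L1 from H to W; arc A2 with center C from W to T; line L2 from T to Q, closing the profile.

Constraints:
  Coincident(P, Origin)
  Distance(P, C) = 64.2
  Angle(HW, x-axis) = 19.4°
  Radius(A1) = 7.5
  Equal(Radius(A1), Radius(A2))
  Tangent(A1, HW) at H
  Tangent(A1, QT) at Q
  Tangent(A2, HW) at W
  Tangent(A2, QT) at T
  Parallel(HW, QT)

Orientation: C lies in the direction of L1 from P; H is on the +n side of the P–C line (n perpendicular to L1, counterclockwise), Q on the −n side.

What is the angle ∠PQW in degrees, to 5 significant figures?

76.849°

Tangency of A1 to both parallel lines with radius 7.5 puts H and Q at P ± 7.5·n: H = (-2.4912, 7.0742), Q = (2.4912, -7.0742). Equal radii place W and T the same way about C: W = C + 7.5·n = (58.064, 28.399), T = C − 7.5·n = (63.046, 14.251). Then cos ∠PQW = QP·QW / (|QP||QW|), giving 76.849°.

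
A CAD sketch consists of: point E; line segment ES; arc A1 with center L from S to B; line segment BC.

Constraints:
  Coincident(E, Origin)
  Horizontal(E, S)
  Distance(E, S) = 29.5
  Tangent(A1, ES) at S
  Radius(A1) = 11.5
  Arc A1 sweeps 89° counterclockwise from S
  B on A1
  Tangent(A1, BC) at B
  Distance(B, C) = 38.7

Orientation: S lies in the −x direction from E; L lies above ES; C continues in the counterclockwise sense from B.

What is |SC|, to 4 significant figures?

51.45

On A1, S sits at bearing -90° from L; an 89° counterclockwise sweep puts B at bearing -1°, so B = L + 11.5·(cos -1°, sin -1°) = (-18.00, 11.30). A1 meets BC tangentially, so LB is at right angles to BC, so BC runs along (−sin -1°, cos -1°); with |BC| = 38.7, C = (-17.33, 49.99). Then |SC| = |C − S| = 51.45.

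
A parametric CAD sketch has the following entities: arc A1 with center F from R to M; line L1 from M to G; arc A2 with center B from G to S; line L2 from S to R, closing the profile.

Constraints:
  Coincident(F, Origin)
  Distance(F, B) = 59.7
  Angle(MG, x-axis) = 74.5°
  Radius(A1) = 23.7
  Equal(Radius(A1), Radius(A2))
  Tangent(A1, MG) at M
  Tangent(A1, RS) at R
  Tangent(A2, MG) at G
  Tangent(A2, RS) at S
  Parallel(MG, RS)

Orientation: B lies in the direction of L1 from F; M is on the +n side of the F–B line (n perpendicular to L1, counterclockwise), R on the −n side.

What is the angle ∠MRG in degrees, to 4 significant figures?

51.55°

The slot axis is L1's direction at 74.5°, so u = (cos 74.5°, sin 74.5°) = (0.2672, 0.9636) and n = (−sin 74.5°, cos 74.5°) = (-0.9636, 0.2672). F is at the origin and B lies 59.7 along u from F, so B = 59.7·u = (15.95, 57.53). Tangency of A1 to both parallel lines with radius 23.7 puts M and R at F ± 23.7·n: M = (-22.84, 6.334), R = (22.84, -6.334). Equal radii place G and S the same way about B: G = B + 23.7·n = (-6.884, 63.86), S = B − 23.7·n = (38.79, 51.20). Then cos ∠MRG = RM·RG / (|RM||RG|), giving 51.55°.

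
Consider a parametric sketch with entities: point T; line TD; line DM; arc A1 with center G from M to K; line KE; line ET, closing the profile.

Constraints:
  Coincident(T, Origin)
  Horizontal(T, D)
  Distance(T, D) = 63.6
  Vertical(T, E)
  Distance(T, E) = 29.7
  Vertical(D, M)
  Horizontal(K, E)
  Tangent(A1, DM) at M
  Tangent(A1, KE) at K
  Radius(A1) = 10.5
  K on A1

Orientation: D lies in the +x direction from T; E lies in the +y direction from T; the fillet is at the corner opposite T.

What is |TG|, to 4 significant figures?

56.46

T is at the origin; T and D share the same y with |TD| = 63.6 and D on the +x side, so D = (63.60, 0.000). T and E share the same x with |TE| = 29.7 and E on the +y side, so E = (0.000, 29.70). The virtual corner opposite T is at (63.60, 29.70). Tangency of A1 to DM means the radius GM is perpendicular to DM and tangency of A1 to KE means the radius GK is perpendicular to KE, with radius 10.5, so the center G sits 10.5 in from both sides at G = (53.10, 19.20). Then |TG| = |G − T| = 56.46.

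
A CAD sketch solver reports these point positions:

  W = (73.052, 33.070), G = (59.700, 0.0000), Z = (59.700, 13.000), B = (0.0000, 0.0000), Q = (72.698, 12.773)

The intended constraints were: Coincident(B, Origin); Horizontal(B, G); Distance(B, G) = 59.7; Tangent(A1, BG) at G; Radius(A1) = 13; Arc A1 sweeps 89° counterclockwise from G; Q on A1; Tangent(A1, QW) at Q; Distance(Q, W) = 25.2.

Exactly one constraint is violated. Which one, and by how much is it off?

Distance(Q, W) = 25.2 — off by 4.90.

B = (0.00, 0.00) ✓; B.y = 0.00, G.y = 0.00 ✓; |BG| = 59.70 ✓; ∠(ZG, GB) = 90.00° ✓; |ZG| = 13.00 ✓; bearing(Z→Q) − bearing(Z→G) = 89.00° ✓; |ZQ| = 13.00 ✓; ∠(ZQ, QW) = 90.00° ✓; |QW| = 20.30 ✗.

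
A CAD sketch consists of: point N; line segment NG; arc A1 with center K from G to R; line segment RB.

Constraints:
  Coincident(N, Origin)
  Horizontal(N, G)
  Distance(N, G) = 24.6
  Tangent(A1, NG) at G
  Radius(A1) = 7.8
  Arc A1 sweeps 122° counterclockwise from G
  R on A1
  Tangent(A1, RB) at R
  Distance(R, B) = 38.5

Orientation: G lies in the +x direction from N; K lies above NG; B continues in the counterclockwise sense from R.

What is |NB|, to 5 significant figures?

45.876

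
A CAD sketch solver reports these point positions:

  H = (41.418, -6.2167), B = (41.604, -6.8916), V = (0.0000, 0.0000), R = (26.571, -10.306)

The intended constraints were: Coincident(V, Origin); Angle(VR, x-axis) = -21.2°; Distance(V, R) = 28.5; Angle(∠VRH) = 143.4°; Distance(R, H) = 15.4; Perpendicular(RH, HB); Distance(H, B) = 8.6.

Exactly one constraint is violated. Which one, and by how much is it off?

Distance(H, B) = 8.6 — off by 7.90.

V = (0.00, 0.00) ✓; VR at -21.20° ✓; |VR| = 28.50 ✓; ∠VRH = 143.4° ✓; |RH| = 15.40 ✓; ∠(RH, HB) = 89.99° ✓; |HB| = 0.7001 ✗.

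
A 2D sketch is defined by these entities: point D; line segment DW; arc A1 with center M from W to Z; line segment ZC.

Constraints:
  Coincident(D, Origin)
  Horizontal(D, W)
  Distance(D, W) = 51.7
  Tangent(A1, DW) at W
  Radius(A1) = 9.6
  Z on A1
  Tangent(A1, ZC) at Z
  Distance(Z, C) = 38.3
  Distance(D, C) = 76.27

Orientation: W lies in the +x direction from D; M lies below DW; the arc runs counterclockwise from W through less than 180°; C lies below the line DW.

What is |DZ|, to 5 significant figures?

45.074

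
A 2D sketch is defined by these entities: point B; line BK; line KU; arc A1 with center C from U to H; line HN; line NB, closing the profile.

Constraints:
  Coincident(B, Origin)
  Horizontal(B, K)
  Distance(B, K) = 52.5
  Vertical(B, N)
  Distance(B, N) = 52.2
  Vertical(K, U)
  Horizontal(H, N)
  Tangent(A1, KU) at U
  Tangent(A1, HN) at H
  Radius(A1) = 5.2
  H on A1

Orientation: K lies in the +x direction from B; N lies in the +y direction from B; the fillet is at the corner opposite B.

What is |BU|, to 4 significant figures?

70.46

B is at the origin; B and K share the same y with |BK| = 52.5 and K on the +x side, so K = (52.50, 0.000). B and N share the same x with |BN| = 52.2 and N on the +y side, so N = (0.000, 52.20). The virtual corner opposite B is at (52.50, 52.20). Since A1 is tangent to KU there, CU ⟂ KU and A1 meets HN tangentially, so CH is at right angles to HN, with radius 5.2, so the center C sits 5.2 in from both sides at C = (47.30, 47.00). That places the tangent points at U = (52.50, 47.00) on KU and H = (47.30, 52.20) on HN. Then |BU| = |U − B| = 70.46.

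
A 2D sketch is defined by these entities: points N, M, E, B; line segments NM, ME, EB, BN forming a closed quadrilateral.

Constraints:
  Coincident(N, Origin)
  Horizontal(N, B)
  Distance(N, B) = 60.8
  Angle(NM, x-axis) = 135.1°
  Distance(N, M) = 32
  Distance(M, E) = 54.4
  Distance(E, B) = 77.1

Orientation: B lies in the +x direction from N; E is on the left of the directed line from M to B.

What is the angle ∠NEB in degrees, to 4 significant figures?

50.06°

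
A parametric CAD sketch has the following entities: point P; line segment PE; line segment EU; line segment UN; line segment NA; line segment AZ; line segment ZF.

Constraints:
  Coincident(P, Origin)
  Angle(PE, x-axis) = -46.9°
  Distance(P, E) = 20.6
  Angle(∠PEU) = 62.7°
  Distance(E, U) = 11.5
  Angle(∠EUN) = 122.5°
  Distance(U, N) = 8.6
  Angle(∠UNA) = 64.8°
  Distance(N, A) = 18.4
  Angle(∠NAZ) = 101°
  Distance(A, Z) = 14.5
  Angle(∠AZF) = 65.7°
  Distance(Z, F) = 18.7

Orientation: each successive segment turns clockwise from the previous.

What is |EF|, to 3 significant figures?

12.1

P is at the origin; PE runs at -46.9° with length 20.6, so E = (14.1, -15.0). ∠PEU = 62.7° gives EU at -164° from the x-axis; with |EU| = 11.5, U = (3.01, -18.2). ∠EUN = 122.5° gives UN at 138° from the x-axis; with |UN| = 8.6, N = (-3.41, -12.5). ∠UNA = 64.8° gives NA at 23.1° from the x-axis; with |NA| = 18.4, A = (13.5, -5.23). ∠NAZ = 101.0° gives AZ at -55.9° from the x-axis; with |AZ| = 14.5, Z = (21.6, -17.2). ∠AZF = 65.7° gives ZF at -170° from the x-axis; with |ZF| = 18.7, F = (3.22, -20.4). Then |EF| = |F − E| = 12.1.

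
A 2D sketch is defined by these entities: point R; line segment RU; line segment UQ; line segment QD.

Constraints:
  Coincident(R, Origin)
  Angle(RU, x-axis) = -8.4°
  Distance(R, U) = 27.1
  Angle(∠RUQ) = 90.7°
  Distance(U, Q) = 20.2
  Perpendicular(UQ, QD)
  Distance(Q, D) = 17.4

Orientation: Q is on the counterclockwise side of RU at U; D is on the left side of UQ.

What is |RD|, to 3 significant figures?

22.7

R is at the origin; RU runs at -8.4° with length 27.1, so U = 27.1·(cos -8.4°, sin -8.4°) = (26.8, -3.96). ∠RUQ = 90.7°, so UQ runs at -8.4° + (180° − 90.7°) = 80.9° from the x-axis; with |UQ| = 20.2, Q = U + 20.2·(cos 80.9°, sin 80.9°) = (30.0, 16.0). UQ ⟂ QD; with |QD| = 17.4 on the left of UQ, D = Q + 17.4·(-0.987, 0.158) = (12.8, 18.7). Then |RD| = |D − R| = 22.7.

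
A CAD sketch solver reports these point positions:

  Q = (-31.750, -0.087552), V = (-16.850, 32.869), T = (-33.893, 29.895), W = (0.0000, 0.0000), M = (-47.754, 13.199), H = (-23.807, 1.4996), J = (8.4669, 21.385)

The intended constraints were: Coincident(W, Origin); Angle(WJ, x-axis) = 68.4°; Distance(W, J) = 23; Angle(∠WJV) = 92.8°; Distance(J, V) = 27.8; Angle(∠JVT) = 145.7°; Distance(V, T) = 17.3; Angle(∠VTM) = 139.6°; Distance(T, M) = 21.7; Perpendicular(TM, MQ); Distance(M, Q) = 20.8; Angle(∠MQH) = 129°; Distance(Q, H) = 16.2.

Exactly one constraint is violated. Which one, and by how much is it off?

Distance(Q, H) = 16.2 — off by 8.10.

W = (0.00, 0.00) ✓; WJ at 68.40° ✓; |WJ| = 23.00 ✓; ∠WJV = 92.80° ✓; |JV| = 27.80 ✓; ∠JVT = 145.7° ✓; |VT| = 17.30 ✓; ∠VTM = 139.6° ✓; |TM| = 21.70 ✓; ∠(TM, MQ) = 90.00° ✓; |MQ| = 20.80 ✓; ∠MQH = 129.0° ✓; |QH| = 8.100 ✗.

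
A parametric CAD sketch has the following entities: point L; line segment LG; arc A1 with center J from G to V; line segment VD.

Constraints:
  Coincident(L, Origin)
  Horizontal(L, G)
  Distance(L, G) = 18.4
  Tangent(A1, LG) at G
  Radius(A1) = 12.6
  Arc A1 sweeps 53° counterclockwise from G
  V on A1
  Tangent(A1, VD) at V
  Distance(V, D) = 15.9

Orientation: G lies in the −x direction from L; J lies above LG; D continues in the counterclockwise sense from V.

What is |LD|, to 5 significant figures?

17.758

L is at the origin; L and G share the same y with |LG| = 18.4 and G on the −x side, so G = (-18.400, 0.0000). A1 meets LG tangentially, so JG is at right angles to LG, so J = G + (0, 12.6) = (-18.400, 12.600). On A1, G sits at bearing -90° from J; a 53° counterclockwise sweep puts V at bearing -37°, so V = J + 12.6·(cos -37°, sin -37°) = (-8.3372, 5.0171). Tangency of A1 to VD means the radius JV is perpendicular to VD, so VD runs along (−sin -37°, cos -37°); with |VD| = 15.9, D = (1.2317, 17.715). Then |LD| = |D − L| = 17.758.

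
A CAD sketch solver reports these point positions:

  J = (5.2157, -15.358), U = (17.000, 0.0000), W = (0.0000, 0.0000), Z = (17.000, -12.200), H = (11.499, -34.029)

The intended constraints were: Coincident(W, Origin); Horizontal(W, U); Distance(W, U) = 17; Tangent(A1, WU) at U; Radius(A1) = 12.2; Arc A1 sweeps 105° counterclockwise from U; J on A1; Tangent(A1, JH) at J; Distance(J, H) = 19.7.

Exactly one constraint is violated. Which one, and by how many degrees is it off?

Tangent(A1, JH) at J — off by 3.60°.

W = (0.00, 0.00) ✓; W.y = 0.00, U.y = 0.00 ✓; |WU| = 17.00 ✓; ∠(ZU, UW) = 90.00° ✓; |ZU| = 12.20 ✓; bearing(Z→J) − bearing(Z→U) = 105.0° ✓; |ZJ| = 12.20 ✓; ∠(ZJ, JH) = 86.40° ✗; |JH| = 19.70 ✓.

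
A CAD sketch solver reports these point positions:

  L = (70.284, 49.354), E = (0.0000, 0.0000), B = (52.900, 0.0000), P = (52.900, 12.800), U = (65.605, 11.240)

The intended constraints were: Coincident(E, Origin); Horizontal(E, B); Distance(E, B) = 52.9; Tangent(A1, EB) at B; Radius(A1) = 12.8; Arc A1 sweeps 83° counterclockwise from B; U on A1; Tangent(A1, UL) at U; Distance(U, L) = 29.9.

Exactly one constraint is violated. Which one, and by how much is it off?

Distance(U, L) = 29.9 — off by 8.50.

E = (0.00, 0.00) ✓; E.y = 0.00, B.y = 0.00 ✓; |EB| = 52.90 ✓; ∠(PB, BE) = 90.00° ✓; |PB| = 12.80 ✓; bearing(P→U) − bearing(P→B) = 83.00° ✓; |PU| = 12.80 ✓; ∠(PU, UL) = 90.00° ✓; |UL| = 38.40 ✗.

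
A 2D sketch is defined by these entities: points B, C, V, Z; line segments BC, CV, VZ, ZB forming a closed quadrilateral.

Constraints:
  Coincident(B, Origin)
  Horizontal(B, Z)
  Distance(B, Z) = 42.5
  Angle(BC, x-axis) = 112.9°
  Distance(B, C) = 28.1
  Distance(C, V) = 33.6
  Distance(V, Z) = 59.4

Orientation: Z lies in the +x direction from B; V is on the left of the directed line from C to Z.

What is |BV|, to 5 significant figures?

52.082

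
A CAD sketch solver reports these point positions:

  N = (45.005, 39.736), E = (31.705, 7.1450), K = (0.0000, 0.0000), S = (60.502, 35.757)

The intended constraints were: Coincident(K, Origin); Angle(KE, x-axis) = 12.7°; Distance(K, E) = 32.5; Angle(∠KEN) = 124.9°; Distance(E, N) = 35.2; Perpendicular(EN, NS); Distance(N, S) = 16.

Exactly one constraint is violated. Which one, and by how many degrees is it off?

Perpendicular(EN, NS) — off by 7.80°.

K = (0.00, 0.00) ✓; KE at 12.70° ✓; |KE| = 32.50 ✓; ∠KEN = 124.9° ✓; |EN| = 35.20 ✓; ∠(EN, NS) = 82.20° ✗; |NS| = 16.00 ✓.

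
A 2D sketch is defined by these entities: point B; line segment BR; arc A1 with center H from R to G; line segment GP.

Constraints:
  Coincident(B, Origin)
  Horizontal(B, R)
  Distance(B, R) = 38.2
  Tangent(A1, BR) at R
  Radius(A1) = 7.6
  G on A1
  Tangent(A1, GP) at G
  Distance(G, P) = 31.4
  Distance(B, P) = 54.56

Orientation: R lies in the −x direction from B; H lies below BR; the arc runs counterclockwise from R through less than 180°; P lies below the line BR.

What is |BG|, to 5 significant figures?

46.532

B is at the origin; BR is horizontal with |BR| = 38.2 and R on the −x side, so R = (-38.200, 0.0000). A1 meets BR tangentially, so HR is at right angles to BR, so H = R + (0, -7.6) = (-38.200, -7.6000). Since HG ⟂ GP (tangency), |HP| = √(7.6² + 31.4²) = 32.307 regardless of where G sits on A1. So P lies on both circle(B, 54.56) and circle(H, 32.307); the below-BR intersection is P = (-37.221, -39.892). G is the foot of the tangent from P: G = (-45.529, -9.6108).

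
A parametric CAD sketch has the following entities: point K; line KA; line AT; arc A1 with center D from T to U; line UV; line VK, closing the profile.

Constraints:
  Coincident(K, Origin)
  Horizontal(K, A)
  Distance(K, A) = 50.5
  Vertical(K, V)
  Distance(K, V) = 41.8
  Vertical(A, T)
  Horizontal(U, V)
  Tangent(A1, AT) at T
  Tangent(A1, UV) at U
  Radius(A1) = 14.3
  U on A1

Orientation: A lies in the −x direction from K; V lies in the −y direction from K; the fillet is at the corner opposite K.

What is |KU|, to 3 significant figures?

55.3

The virtual corner opposite K is at (-50.5, -41.8). A1 meets AT tangentially, so DT is at right angles to AT and tangency of A1 to UV means the radius DU is perpendicular to UV, with radius 14.3, so the center D sits 14.3 in from both sides at D = (-36.2, -27.5). That places the tangent points at T = (-50.5, -27.5) on AT and U = (-36.2, -41.8) on UV. Then |KU| = |U − K| = 55.3.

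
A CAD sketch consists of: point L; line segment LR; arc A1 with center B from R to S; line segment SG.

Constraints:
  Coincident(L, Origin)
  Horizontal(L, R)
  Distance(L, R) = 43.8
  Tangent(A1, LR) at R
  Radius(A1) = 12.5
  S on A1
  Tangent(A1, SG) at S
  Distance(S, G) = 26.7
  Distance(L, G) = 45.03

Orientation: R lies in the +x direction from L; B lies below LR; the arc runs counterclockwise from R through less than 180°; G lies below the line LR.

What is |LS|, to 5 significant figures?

33.118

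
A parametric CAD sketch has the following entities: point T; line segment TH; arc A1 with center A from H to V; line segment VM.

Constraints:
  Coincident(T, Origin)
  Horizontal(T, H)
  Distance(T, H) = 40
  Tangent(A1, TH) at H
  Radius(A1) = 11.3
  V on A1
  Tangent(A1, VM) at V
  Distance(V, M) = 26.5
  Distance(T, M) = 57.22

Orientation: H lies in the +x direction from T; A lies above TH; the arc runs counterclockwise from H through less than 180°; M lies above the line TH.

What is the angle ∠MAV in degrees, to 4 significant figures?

66.91°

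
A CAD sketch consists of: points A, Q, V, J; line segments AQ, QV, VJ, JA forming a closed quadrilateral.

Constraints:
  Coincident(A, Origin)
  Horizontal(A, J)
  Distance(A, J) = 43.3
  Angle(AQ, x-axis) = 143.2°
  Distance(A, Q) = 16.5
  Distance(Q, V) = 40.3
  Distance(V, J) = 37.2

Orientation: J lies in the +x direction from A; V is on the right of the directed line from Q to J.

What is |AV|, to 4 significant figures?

24.54

Checks: |QV| = 40.30 ✓; |VJ| = 37.20 ✓.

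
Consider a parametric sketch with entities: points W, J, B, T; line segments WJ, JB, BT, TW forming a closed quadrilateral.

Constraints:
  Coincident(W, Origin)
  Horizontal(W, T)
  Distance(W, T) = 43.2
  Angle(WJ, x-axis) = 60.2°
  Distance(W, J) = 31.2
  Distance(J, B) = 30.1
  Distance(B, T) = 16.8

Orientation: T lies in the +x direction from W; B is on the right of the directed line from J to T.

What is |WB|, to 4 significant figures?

26.45

Checks: |JB| = 30.10 ✓; |BT| = 16.80 ✓.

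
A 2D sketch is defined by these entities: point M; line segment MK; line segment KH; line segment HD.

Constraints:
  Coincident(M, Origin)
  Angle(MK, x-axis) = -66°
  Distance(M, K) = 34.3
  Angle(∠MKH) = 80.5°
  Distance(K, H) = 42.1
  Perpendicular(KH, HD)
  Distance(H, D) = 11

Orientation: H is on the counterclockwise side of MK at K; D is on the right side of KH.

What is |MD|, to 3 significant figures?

57.8

M is at the origin; MK runs at -66.0° with length 34.3, so K = 34.3·(cos -66.0°, sin -66.0°) = (14.0, -31.3). ∠MKH = 80.5°, so KH runs at -66.0° + (180° − 80.5°) = 33.5° from the x-axis; with |KH| = 42.1, H = K + 42.1·(cos 33.5°, sin 33.5°) = (49.1, -8.10). KH ⟂ HD; with |HD| = 11.0 on the right of KH, D = H + 11.0·(0.552, -0.834) = (55.1, -17.3). Then |MD| = |D − M| = 57.8.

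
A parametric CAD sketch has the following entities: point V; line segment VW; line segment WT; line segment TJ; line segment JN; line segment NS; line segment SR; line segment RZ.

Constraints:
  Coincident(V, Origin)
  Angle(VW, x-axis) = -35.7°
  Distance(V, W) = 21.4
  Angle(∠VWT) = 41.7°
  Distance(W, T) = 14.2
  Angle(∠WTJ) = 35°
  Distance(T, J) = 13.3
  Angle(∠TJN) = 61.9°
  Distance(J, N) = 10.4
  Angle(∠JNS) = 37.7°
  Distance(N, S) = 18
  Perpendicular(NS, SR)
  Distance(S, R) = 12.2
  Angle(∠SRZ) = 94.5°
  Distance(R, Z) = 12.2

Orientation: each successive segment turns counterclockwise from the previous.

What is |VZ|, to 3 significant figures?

19.5

V is at the origin; VW runs at -35.7° with length 21.4, so W = (17.4, -12.5). ∠VWT = 41.7° gives WT at 103° from the x-axis; with |WT| = 14.2, T = (14.3, 1.37). ∠WTJ = 35.0° gives TJ at -112° from the x-axis; with |TJ| = 13.3, J = (9.21, -10.9). ∠TJN = 61.9° gives JN at 5.70° from the x-axis; with |JN| = 10.4, N = (19.6, -9.89). ∠JNS = 37.7° gives NS at 148° from the x-axis; with |NS| = 18.0, S = (4.30, -0.355). NS ⟂ SR, so SR runs at -122°; with |SR| = 12.2, R = (-2.17, -10.7). ∠SRZ = 94.5° gives RZ at -36.5° from the x-axis; with |RZ| = 12.2, Z = (7.64, -18.0). Then |VZ| = |Z − V| = 19.5.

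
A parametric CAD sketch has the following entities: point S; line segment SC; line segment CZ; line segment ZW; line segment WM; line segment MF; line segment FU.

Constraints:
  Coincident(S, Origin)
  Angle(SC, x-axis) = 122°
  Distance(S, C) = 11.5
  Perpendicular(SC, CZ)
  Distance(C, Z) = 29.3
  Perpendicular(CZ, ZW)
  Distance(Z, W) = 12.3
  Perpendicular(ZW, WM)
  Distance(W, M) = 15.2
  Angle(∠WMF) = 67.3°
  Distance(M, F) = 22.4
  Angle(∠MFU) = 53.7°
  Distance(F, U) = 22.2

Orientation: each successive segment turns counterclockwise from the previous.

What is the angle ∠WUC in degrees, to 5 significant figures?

35.866°

S is at the origin; SC runs at 122.0° with length 11.5, so C = (-6.0941, 9.7526). SC is perpendicular to CZ, so CZ runs at -148.00°; with |CZ| = 29.3, Z = (-30.942, -5.7741). CZ is perpendicular to ZW, so ZW runs at -58.000°; with |ZW| = 12.3, W = (-24.424, -16.205). ZW is perpendicular to WM, so WM runs at 32.000°; with |WM| = 15.2, M = (-11.534, -8.1503). ∠WMF = 67.3° gives MF at 144.70° from the x-axis; with |MF| = 22.4, F = (-29.815, 4.7937). ∠MFU = 53.7° gives FU at -89.000° from the x-axis; with |FU| = 22.2, U = (-29.428, -17.403). Then cos ∠WUC = UW·UC / (|UW||UC|), giving 35.866°.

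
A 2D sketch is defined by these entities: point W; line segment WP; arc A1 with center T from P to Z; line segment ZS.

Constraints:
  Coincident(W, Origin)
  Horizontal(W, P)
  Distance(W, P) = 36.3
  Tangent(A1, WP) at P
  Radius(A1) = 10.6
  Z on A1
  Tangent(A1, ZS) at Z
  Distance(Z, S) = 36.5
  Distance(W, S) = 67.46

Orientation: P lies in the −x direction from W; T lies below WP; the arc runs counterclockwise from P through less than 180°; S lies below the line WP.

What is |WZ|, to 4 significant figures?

47.94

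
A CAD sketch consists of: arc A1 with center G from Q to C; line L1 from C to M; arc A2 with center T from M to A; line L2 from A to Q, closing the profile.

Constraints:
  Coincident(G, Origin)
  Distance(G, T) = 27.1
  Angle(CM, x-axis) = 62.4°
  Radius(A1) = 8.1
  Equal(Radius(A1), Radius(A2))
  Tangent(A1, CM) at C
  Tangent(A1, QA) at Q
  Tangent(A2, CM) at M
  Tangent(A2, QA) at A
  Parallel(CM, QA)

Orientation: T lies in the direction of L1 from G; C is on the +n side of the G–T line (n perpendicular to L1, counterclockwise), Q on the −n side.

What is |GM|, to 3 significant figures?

28.3

The slot axis is L1's direction at 62.4°, so u = (cos 62.4°, sin 62.4°) = (0.463, 0.886) and n = (−sin 62.4°, cos 62.4°) = (-0.886, 0.463). G is at the origin and T lies 27.1 along u from G, so T = 27.1·u = (12.6, 24.0). Tangency of A1 to both parallel lines with radius 8.1 puts C and Q at G ± 8.1·n: C = (-7.18, 3.75), Q = (7.18, -3.75). Equal radii place M and A the same way about T: M = T + 8.1·n = (5.38, 27.8), A = T − 8.1·n = (19.7, 20.3). Then |GM| = |M − G| = 28.3.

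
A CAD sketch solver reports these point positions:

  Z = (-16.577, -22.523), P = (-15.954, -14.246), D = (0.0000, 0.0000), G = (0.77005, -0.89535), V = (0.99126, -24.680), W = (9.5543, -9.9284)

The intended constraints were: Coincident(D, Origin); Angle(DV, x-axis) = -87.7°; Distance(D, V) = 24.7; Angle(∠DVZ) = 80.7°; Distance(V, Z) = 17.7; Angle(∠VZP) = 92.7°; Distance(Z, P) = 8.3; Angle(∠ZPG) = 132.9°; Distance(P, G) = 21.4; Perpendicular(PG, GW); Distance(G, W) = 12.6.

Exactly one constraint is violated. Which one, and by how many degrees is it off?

Perpendicular(PG, GW) — off by 5.60°.

D = (0.00, 0.00) ✓; DV at -87.70° ✓; |DV| = 24.70 ✓; ∠DVZ = 80.70° ✓; |VZ| = 17.70 ✓; ∠VZP = 92.70° ✓; |ZP| = 8.300 ✓; ∠ZPG = 132.9° ✓; |PG| = 21.40 ✓; ∠(PG, GW) = 84.40° ✗; |GW| = 12.60 ✓.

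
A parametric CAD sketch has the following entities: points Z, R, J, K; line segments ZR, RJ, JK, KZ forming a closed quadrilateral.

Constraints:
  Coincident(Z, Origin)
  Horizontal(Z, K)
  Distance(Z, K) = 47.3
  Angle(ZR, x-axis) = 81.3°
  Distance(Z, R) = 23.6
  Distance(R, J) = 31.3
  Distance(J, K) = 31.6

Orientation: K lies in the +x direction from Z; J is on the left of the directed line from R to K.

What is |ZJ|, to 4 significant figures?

44.87

Checks: |RJ| = 31.30 ✓; |JK| = 31.60 ✓.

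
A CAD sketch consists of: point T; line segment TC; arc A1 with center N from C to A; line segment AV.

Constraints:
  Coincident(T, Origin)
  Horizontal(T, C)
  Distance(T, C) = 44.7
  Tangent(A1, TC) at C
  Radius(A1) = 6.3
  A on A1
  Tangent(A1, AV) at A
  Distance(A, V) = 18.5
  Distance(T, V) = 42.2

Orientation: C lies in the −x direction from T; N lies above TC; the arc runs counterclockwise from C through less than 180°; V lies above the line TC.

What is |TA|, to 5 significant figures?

38.848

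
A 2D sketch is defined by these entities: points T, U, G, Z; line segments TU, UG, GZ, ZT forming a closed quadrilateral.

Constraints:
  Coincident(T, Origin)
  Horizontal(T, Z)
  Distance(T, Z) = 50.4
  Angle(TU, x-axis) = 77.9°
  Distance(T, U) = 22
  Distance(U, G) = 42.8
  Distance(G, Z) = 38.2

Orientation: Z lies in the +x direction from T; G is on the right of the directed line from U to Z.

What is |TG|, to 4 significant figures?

26.03

T is at the origin; TZ is horizontal with |TZ| = 50.4 and Z in +x, so Z = (50.4, 0). TU runs at 77.9° with |TU| = 22.0, so U = (4.612, 21.51). G is determined by |UG| = 42.8 and |GZ| = 38.2 together: it lies at the intersection of circle(U, 42.8) and circle(Z, 38.2). With |UZ| = 50.59, the foot of the radical line on UZ is 28.98 from U and the perpendicular offset is √(42.8² − 28.98²) = 31.50. Taking the right-of-UZ solution: G = (17.45, -19.32).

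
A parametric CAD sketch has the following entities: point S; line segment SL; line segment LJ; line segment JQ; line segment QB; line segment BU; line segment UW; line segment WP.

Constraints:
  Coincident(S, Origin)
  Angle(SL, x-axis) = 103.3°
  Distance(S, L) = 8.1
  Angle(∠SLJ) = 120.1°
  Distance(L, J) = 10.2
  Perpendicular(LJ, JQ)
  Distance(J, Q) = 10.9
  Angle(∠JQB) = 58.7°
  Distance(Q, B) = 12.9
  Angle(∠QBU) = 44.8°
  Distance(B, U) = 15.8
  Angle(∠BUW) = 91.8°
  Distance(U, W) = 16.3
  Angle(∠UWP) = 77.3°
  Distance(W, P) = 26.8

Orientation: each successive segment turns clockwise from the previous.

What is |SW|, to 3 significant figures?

24.7

∠QBU = 44.8° gives BU at 56.9° from the x-axis; with |BU| = 15.8, U = (9.05, 17.5). ∠BUW = 91.8° gives UW at -31.3° from the x-axis; with |UW| = 16.3, W = (23.0, 9.04). Then |SW| = |W − S| = 24.7.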